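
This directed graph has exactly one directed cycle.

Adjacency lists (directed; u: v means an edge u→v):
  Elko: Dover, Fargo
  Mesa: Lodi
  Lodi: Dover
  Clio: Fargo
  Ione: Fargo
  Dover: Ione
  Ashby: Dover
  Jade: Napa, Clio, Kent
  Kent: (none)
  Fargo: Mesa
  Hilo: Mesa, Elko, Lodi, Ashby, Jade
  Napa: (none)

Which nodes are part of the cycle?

DFS with gray/black marking from Mesa:
Mesa gray
  Lodi gray
    Dover gray
      Ione gray
        Fargo gray
          Fargo→Mesa: Mesa is gray → back edge
Back edge closes the cycle Mesa → Lodi → Dover → Ione → Fargo → Mesa; its vertices are {Ione, Lodi, Mesa, Dover, Fargo}.

Ione, Lodi, Mesa, Dover, Fargo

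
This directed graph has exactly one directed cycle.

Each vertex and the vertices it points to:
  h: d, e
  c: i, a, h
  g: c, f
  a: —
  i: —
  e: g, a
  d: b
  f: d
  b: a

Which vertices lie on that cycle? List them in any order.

DFS with gray/black marking from c:
c gray
  i gray
  i black
  a gray
  a black
  h gray
    d gray
      b gray
        b→a: a black — skip
      b black
    d black
    e gray
      g gray
        g→c: c is gray → back edge
Back edge closes the cycle c → h → e → g → c; its vertices are {c, e, g, h}.

c, e, g, h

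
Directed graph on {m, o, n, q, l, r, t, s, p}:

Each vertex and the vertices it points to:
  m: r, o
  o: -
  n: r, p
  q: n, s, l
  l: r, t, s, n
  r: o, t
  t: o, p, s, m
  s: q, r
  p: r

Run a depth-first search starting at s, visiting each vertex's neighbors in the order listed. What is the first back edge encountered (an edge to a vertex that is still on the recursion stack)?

p->r

DFS from s (visiting each vertex's neighbors in the order listed); mark gray on enter, black on exit:
s gray
  q gray
    n gray
      r gray
        o gray
        o black
        t gray
          t→o: o black — skip
          p gray
            p→r: r is gray → back edge
First back edge: p → r.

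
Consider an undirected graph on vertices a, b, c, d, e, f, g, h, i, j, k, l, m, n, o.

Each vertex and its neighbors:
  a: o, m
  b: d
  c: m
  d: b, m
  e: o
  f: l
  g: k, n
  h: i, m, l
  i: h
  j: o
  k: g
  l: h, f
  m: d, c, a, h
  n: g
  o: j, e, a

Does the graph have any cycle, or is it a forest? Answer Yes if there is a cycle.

No

DFS, tracking each vertex's parent; an edge to a visited non-parent vertex closes a cycle.
Start from h:
visit h (parent –)
  visit i (parent h)
    i–h: parent, skip
  visit m (parent h)
    visit d (parent m)
      visit b (parent d)
        b–d: parent, skip
      d–m: parent, skip
    visit c (parent m)
      c–m: parent, skip
    visit a (parent m)
      visit o (parent a)
        visit j (parent o)
          j–o: parent, skip
        visit e (parent o)
          e–o: parent, skip
        o–a: parent, skip
      a–m: parent, skip
    m–h: parent, skip
  visit l (parent h)
    l–h: parent, skip
    visit f (parent l)
      f–l: parent, skip
visit g (parent –)
  visit k (parent g)
    k–g: parent, skip
  visit n (parent g)
    n–g: parent, skip
No non-parent visited neighbor found — the graph is a forest.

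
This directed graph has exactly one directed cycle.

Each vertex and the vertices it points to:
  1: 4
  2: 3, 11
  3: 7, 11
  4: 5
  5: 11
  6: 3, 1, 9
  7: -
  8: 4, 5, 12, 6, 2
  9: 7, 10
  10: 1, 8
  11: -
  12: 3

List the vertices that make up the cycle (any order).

6, 8, 9, 10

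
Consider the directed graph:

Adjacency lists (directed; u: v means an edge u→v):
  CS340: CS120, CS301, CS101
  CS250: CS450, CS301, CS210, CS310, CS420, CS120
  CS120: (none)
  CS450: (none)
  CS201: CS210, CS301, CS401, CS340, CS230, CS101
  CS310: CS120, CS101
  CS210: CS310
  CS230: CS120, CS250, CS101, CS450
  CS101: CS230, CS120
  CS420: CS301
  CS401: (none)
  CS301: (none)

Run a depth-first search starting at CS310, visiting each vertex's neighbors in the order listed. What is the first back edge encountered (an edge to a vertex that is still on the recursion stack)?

CS210->CS310

DFS from CS310 (visiting each vertex's neighbors in the order listed); mark gray on enter, black on exit:
CS310 gray
  CS120 gray
  CS120 black
  CS101 gray
    CS230 gray
      CS230→CS120: CS120 black — skip
      CS250 gray
        CS450 gray
        CS450 black
        CS301 gray
        CS301 black
        CS210 gray
          CS210→CS310: CS310 is gray → back edge
First back edge: CS210 → CS310.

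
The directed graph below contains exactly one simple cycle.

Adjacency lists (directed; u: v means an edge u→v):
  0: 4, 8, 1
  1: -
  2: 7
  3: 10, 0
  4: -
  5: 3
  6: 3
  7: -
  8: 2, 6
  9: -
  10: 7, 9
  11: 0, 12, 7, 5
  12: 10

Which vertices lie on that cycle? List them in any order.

DFS with gray/black marking from 3:
3 gray
  10 gray
    7 gray
    7 black
    9 gray
    9 black
  10 black
  0 gray
    4 gray
    4 black
    8 gray
      2 gray
        2→7: 7 black — skip
      2 black
      6 gray
        6→3: 3 is gray → back edge
Back edge closes the cycle 3 → 0 → 8 → 6 → 3; its vertices are {0, 3, 6, 8}.

0, 3, 6, 8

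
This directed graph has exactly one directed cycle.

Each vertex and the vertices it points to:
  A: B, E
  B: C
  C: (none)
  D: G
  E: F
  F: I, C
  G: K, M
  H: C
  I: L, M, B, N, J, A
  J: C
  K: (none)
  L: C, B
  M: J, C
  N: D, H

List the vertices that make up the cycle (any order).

A, E, F, I

DFS with gray/black marking from I:
I gray
  L gray
    C gray
    C black
    B gray
      B→C: C black — skip
    B black
  L black
  M gray
    J gray
      J→C: C black — skip
    J black
    M→C: C black — skip
  M black
  I→B: B black — skip
  N gray
    D gray
      G gray
        K gray
        K black
        G→M: M black — skip
      G black
    D black
    H gray
      H→C: C black — skip
    H black
  N black
  I→J: J black — skip
  A gray
    A→B: B black — skip
    E gray
      F gray
        F→I: I is gray → back edge
Back edge closes the cycle I → A → E → F → I; its vertices are {A, E, F, I}.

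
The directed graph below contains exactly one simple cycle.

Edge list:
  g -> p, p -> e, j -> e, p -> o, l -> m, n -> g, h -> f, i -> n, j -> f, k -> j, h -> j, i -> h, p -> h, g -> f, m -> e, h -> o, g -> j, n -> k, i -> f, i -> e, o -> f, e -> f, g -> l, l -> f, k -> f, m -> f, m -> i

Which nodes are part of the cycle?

g, i, l, m, n

DFS with gray/black marking from i:
i gray
  e gray
    f gray
    f black
  e black
  h gray
    o gray
      o→f: f black — skip
    o black
    h→f: f black — skip
    j gray
      j→f: f black — skip
      j→e: e black — skip
    j black
  h black
  n gray
    k gray
      k→f: f black — skip
      k→j: j black — skip
    k black
    g gray
      g→j: j black — skip
      p gray
        p→o: o black — skip
        p→h: h black — skip
        p→e: e black — skip
      p black
      g→f: f black — skip
      l gray
        l→f: f black — skip
        m gray
          m→f: f black — skip
          m→e: e black — skip
          m→i: i is gray → back edge
Back edge closes the cycle i → n → g → l → m → i; its vertices are {g, i, l, m, n}.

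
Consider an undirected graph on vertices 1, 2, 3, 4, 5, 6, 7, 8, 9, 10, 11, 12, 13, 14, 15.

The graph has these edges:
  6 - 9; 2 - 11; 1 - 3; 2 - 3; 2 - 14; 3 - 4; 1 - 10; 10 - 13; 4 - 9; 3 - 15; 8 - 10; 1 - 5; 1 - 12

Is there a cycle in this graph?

No

DFS, tracking each vertex's parent; an edge to a visited non-parent vertex closes a cycle.
Start from 3:
visit 3 (parent –)
  visit 4 (parent 3)
    visit 9 (parent 4)
      visit 6 (parent 9)
        6–9: parent, skip
      9–4: parent, skip
    4–3: parent, skip
  visit 1 (parent 3)
    1–3: parent, skip
    visit 5 (parent 1)
      5–1: parent, skip
    visit 12 (parent 1)
      12–1: parent, skip
    visit 10 (parent 1)
      visit 13 (parent 10)
        13–10: parent, skip
      visit 8 (parent 10)
        8–10: parent, skip
      10–1: parent, skip
  visit 15 (parent 3)
    15–3: parent, skip
  visit 2 (parent 3)
    visit 14 (parent 2)
      14–2: parent, skip
    visit 11 (parent 2)
      11–2: parent, skip
    2–3: parent, skip
visit 7 (parent –)
No non-parent visited neighbor found — the graph is a forest.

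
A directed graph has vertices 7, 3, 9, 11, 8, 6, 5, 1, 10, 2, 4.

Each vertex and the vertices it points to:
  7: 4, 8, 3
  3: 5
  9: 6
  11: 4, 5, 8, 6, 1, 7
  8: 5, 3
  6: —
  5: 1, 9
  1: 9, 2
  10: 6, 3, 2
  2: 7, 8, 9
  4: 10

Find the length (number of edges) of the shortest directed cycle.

For each vertex v, BFS finds the shortest path from v back to v.
The shortest such closed walk is 7 → 4 → 10 → 2 → 7, length 4.

4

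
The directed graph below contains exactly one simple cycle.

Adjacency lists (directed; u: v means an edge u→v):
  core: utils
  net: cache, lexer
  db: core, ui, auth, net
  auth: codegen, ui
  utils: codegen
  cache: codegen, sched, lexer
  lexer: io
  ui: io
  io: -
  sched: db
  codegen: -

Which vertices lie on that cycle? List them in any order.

db, net, cache, sched

DFS with gray/black marking from db:
db gray
  core gray
    utils gray
      codegen gray
      codegen black
    utils black
  core black
  ui gray
    io gray
    io black
  ui black
  auth gray
    auth→codegen: codegen black — skip
    auth→ui: ui black — skip
  auth black
  net gray
    cache gray
      cache→codegen: codegen black — skip
      sched gray
        sched→db: db is gray → back edge
Back edge closes the cycle db → net → cache → sched → db; its vertices are {db, net, cache, sched}.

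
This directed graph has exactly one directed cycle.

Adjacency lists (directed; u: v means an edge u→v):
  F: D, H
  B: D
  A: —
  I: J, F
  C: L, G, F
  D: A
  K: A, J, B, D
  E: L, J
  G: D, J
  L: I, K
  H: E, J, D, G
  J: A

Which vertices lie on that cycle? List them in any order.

DFS with gray/black marking from L:
L gray
  I gray
    J gray
      A gray
      A black
    J black
    F gray
      D gray
        D→A: A black — skip
      D black
      H gray
        E gray
          E→L: L is gray → back edge
Back edge closes the cycle L → I → F → H → E → L; its vertices are {E, F, H, I, L}.

E, F, H, I, L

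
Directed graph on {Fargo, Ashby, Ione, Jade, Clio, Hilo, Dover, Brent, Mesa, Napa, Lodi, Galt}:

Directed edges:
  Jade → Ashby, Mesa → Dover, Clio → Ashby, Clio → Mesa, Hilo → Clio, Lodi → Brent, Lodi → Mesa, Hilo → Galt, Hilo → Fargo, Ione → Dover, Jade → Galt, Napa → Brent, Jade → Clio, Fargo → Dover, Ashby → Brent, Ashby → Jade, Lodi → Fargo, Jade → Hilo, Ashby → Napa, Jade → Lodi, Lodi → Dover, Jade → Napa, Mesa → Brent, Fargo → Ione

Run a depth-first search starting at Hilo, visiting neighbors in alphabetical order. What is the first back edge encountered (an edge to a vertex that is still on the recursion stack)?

DFS from Hilo (visiting neighbors in alphabetical order); mark gray on enter, black on exit:
Hilo gray
  Clio gray
    Ashby gray
      Brent gray
      Brent black
      Jade gray
        Jade→Ashby: Ashby is gray → back edge
First back edge: Jade → Ashby.

Jade->Ashby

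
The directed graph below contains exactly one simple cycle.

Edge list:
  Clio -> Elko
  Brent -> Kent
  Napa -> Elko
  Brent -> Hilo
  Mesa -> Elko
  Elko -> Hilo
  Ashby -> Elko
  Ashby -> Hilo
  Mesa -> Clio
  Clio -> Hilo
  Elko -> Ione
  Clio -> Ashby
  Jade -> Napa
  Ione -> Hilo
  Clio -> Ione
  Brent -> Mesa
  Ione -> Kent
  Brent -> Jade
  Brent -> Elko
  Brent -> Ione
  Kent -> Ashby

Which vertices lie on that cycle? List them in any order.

DFS with gray/black marking from Kent:
Kent gray
  Ashby gray
    Hilo gray
    Hilo black
    Elko gray
      Elko→Hilo: Hilo black — skip
      Ione gray
        Ione→Hilo: Hilo black — skip
        Ione→Kent: Kent is gray → back edge
Back edge closes the cycle Kent → Ashby → Elko → Ione → Kent; its vertices are {Elko, Ione, Kent, Ashby}.

Elko, Ione, Kent, Ashby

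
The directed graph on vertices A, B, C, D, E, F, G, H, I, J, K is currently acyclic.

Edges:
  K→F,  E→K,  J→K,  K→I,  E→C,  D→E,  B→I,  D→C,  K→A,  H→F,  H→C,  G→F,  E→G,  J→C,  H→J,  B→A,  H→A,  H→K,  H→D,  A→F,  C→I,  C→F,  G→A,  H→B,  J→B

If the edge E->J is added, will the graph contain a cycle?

No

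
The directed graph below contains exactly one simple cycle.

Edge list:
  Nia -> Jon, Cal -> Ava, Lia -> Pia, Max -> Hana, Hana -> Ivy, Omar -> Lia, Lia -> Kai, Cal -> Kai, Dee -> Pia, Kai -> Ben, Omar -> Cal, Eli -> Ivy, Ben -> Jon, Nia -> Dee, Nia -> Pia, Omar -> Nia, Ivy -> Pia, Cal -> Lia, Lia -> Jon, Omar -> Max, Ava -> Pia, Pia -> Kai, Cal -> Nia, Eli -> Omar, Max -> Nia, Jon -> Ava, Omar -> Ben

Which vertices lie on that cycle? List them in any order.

Ava, Ben, Jon, Kai, Pia

DFS with gray/black marking from Kai:
Kai gray
  Ben gray
    Jon gray
      Ava gray
        Pia gray
          Pia→Kai: Kai is gray → back edge
Back edge closes the cycle Kai → Ben → Jon → Ava → Pia → Kai; its vertices are {Ava, Ben, Jon, Kai, Pia}.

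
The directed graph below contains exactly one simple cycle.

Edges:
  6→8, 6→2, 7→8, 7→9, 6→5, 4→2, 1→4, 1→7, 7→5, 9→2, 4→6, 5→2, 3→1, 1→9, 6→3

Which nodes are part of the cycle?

1, 3, 4, 6

DFS with gray/black marking from 3:
3 gray
  1 gray
    7 gray
      9 gray
        2 gray
        2 black
      9 black
      8 gray
      8 black
      5 gray
        5→2: 2 black — skip
      5 black
    7 black
    1→9: 9 black — skip
    4 gray
      4→2: 2 black — skip
      6 gray
        6→5: 5 black — skip
        6→8: 8 black — skip
        6→3: 3 is gray → back edge
Back edge closes the cycle 3 → 1 → 4 → 6 → 3; its vertices are {1, 3, 4, 6}.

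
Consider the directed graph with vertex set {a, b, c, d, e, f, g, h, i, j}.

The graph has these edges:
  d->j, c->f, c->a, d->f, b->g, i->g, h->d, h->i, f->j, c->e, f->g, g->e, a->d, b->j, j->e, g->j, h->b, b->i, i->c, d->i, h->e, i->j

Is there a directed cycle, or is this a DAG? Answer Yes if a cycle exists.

DFS with white/gray/black marking, starting from f:
f gray
  j gray
    e gray
    e black
  j black
  g gray
    g→e: e black — skip
    g→j: j black — skip
  g black
f black
a gray
  d gray
    d→f: f black — skip
    i gray
      i→j: j black — skip
      i→g: g black — skip
      c gray
        c→e: e black — skip
        c→a: a is gray → back edge
Back edge found, so a cycle exists: a → d → i → c → a.

Yes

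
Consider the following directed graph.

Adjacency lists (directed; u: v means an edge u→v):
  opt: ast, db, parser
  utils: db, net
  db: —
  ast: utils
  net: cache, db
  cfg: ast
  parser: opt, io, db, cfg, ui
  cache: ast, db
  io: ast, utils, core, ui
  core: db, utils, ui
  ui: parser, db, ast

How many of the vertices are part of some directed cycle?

A vertex is on a directed cycle iff it belongs to a strongly connected component of size ≥ 2 (or has a self-loop).
The vertices on cycles are {io, ui, ast, net, opt, core, cache, utils, parser} — 9 in total.

9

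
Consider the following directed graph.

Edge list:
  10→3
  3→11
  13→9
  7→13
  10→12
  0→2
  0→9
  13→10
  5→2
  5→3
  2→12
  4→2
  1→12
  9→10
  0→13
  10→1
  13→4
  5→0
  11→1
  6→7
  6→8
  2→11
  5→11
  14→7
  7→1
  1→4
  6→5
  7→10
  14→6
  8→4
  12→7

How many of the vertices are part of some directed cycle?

A vertex is on a directed cycle iff it belongs to a strongly connected component of size ≥ 2 (or has a self-loop).
The vertices on cycles are {1, 2, 3, 4, 7, 9, 10, 11, 12, 13} — 10 in total.

10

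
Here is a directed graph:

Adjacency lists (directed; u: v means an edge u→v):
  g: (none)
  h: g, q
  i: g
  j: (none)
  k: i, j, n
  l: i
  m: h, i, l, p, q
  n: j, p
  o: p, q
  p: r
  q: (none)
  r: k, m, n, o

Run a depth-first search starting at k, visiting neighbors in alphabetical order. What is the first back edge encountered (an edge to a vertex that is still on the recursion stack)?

r→k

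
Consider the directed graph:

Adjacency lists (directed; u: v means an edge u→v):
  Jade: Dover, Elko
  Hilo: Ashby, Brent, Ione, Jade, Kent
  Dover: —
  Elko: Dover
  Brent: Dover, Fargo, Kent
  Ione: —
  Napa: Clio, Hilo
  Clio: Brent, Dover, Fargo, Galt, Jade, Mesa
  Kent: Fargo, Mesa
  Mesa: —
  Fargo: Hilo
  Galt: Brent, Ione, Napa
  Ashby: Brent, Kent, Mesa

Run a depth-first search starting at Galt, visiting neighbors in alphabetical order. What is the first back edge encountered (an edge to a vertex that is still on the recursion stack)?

Ashby→Brent

DFS from Galt (visiting neighbors in alphabetical order); mark gray on enter, black on exit:
Galt gray
  Brent gray
    Dover gray
    Dover black
    Fargo gray
      Hilo gray
        Ashby gray
          Ashby→Brent: Brent is gray → back edge
First back edge: Ashby → Brent.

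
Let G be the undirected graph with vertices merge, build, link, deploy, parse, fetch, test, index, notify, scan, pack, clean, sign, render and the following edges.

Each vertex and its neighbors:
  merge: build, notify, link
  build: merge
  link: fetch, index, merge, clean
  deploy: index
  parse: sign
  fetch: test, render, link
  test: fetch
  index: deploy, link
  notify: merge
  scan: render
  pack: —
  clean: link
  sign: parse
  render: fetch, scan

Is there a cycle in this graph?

DFS, tracking each vertex's parent; an edge to a visited non-parent vertex closes a cycle.
Start from render:
visit render (parent –)
  visit fetch (parent render)
    visit test (parent fetch)
      test–fetch: parent, skip
    fetch–render: parent, skip
    visit link (parent fetch)
      link–fetch: parent, skip
      visit index (parent link)
        visit deploy (parent index)
          deploy–index: parent, skip
        index–link: parent, skip
      visit merge (parent link)
        visit build (parent merge)
          build–merge: parent, skip
        visit notify (parent merge)
          notify–merge: parent, skip
        merge–link: parent, skip
      visit clean (parent link)
        clean–link: parent, skip
  visit scan (parent render)
    scan–render: parent, skip
visit parse (parent –)
  visit sign (parent parse)
    sign–parse: parent, skip
visit pack (parent –)
No non-parent visited neighbor found — the graph is a forest.

No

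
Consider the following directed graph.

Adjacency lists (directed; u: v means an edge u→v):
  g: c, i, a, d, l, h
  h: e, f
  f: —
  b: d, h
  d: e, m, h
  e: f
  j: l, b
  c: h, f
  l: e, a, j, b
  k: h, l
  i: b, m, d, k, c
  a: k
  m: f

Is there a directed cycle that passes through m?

No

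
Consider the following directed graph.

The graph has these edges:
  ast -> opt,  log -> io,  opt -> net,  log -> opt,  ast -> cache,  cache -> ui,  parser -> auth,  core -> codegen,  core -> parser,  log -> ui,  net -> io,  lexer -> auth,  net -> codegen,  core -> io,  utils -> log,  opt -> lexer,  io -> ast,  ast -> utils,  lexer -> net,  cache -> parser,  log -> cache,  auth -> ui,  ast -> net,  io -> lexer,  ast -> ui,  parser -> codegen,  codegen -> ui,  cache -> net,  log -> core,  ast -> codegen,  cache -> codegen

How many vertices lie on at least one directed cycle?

9

A vertex is on a directed cycle iff it belongs to a strongly connected component of size ≥ 2 (or has a self-loop).
The vertices on cycles are {io, ast, log, net, opt, core, cache, lexer, utils} — 9 in total.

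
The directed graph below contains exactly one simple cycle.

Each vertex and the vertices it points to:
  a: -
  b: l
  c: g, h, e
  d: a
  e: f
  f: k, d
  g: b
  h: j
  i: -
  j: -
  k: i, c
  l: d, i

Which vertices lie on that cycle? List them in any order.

DFS with gray/black marking from f:
f gray
  k gray
    i gray
    i black
    c gray
      g gray
        b gray
          l gray
            d gray
              a gray
              a black
            d black
            l→i: i black — skip
          l black
        b black
      g black
      h gray
        j gray
        j black
      h black
      e gray
        e→f: f is gray → back edge
Back edge closes the cycle f → k → c → e → f; its vertices are {c, e, f, k}.

c, e, f, k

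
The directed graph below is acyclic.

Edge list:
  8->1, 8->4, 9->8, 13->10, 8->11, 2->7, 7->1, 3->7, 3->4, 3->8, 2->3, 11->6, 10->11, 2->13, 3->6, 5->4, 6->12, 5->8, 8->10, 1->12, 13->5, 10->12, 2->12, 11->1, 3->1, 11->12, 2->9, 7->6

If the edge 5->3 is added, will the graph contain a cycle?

No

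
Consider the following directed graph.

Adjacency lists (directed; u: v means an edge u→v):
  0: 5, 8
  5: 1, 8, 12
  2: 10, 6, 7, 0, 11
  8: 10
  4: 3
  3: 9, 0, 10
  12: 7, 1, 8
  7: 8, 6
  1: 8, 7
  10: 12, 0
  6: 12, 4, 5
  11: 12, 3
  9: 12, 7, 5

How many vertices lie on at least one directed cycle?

11

A vertex is on a directed cycle iff it belongs to a strongly connected component of size ≥ 2 (or has a self-loop).
The vertices on cycles are {0, 1, 3, 4, 5, 6, 7, 8, 9, 10, 12} — 11 in total.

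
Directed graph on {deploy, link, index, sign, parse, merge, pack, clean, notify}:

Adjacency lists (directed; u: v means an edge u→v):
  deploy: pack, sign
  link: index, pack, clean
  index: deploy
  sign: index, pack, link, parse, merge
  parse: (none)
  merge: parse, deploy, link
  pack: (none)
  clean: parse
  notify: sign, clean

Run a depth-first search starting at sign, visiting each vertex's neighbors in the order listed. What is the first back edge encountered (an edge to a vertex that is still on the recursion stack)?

deploy->sign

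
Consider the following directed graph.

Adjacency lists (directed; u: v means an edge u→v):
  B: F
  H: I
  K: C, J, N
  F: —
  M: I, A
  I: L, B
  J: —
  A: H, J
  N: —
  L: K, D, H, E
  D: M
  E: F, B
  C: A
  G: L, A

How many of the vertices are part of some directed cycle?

8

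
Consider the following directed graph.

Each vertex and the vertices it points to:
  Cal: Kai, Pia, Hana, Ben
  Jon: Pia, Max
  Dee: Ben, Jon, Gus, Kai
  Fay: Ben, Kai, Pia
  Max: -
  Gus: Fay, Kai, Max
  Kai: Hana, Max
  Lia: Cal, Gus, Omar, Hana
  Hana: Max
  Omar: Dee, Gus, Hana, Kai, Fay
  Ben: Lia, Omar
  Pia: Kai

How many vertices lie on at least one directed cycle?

7

A vertex is on a directed cycle iff it belongs to a strongly connected component of size ≥ 2 (or has a self-loop).
The vertices on cycles are {Ben, Cal, Dee, Fay, Gus, Lia, Omar} — 7 in total.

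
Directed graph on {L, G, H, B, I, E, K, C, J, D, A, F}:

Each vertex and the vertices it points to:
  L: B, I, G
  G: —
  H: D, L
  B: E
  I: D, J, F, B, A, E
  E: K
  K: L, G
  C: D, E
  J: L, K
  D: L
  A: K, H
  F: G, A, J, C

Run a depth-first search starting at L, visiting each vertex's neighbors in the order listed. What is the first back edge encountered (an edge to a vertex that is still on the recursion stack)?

DFS from L (visiting each vertex's neighbors in the order listed); mark gray on enter, black on exit:
L gray
  B gray
    E gray
      K gray
        K→L: L is gray → back edge
First back edge: K → L.

K→L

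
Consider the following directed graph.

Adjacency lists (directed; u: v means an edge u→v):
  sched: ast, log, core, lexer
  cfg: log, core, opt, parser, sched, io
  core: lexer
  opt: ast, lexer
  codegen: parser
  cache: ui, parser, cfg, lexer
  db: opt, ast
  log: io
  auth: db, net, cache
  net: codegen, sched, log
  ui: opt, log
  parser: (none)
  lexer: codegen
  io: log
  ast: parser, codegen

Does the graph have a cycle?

Yes

DFS with white/gray/black marking, starting from db:
db gray
  opt gray
    ast gray
      parser gray
      parser black
      codegen gray
        codegen→parser: parser black — skip
      codegen black
    ast black
    lexer gray
      lexer→codegen: codegen black — skip
    lexer black
  opt black
  db→ast: ast black — skip
db black
sched gray
  sched→ast: ast black — skip
  log gray
    io gray
      io→log: log is gray → back edge
Back edge found, so a cycle exists: log → io → log.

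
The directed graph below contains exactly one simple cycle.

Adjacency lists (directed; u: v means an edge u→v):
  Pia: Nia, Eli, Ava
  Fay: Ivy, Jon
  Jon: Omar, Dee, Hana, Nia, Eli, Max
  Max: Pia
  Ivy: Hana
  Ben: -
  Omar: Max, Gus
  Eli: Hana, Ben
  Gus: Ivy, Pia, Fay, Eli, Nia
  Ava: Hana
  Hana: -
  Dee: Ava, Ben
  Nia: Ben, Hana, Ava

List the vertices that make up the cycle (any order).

Fay, Gus, Jon, Omar

DFS with gray/black marking from Jon:
Jon gray
  Omar gray
    Max gray
      Pia gray
        Nia gray
          Ben gray
          Ben black
          Hana gray
          Hana black
          Ava gray
            Ava→Hana: Hana black — skip
          Ava black
        Nia black
        Eli gray
          Eli→Hana: Hana black — skip
          Eli→Ben: Ben black — skip
        Eli black
        Pia→Ava: Ava black — skip
      Pia black
    Max black
    Gus gray
      Ivy gray
        Ivy→Hana: Hana black — skip
      Ivy black
      Gus→Pia: Pia black — skip
      Fay gray
        Fay→Ivy: Ivy black — skip
        Fay→Jon: Jon is gray → back edge
Back edge closes the cycle Jon → Omar → Gus → Fay → Jon; its vertices are {Fay, Gus, Jon, Omar}.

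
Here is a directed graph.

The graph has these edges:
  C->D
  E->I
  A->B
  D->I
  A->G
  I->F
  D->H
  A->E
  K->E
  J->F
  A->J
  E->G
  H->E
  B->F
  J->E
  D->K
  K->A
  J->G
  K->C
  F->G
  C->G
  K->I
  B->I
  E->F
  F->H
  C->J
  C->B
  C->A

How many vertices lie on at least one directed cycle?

7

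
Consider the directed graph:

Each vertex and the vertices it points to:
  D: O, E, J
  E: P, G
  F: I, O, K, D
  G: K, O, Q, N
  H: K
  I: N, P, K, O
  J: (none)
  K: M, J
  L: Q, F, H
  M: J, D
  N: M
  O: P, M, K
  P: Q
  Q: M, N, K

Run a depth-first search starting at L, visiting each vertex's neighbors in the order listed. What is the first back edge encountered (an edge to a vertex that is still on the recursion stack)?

DFS from L (visiting each vertex's neighbors in the order listed); mark gray on enter, black on exit:
L gray
  Q gray
    M gray
      J gray
      J black
      D gray
        O gray
          P gray
            P→Q: Q is gray → back edge
First back edge: P → Q.

P→Q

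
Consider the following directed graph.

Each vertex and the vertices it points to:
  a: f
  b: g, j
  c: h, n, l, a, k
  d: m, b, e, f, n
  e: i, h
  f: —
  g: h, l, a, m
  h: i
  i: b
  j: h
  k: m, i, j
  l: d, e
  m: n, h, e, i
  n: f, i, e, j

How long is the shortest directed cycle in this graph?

4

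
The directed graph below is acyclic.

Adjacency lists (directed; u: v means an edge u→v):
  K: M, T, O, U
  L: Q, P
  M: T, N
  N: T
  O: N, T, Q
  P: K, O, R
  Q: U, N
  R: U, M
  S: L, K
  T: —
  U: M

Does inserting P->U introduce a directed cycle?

No

Adding P→U creates a cycle iff U can already reach P.
Explore from U: no path reaches P. The graph stays acyclic.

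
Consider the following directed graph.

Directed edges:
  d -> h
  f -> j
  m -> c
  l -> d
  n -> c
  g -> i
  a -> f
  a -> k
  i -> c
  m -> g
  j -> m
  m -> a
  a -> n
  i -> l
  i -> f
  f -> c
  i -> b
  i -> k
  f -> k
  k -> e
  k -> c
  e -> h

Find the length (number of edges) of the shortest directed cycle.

For each vertex v, BFS finds the shortest path from v back to v.
The shortest such closed walk is m → a → f → j → m, length 4.

4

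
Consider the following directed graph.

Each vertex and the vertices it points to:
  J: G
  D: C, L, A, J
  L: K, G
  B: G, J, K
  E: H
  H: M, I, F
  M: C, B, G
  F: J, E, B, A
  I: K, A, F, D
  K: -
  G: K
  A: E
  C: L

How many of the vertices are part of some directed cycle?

6

A vertex is on a directed cycle iff it belongs to a strongly connected component of size ≥ 2 (or has a self-loop).
The vertices on cycles are {A, D, E, F, H, I} — 6 in total.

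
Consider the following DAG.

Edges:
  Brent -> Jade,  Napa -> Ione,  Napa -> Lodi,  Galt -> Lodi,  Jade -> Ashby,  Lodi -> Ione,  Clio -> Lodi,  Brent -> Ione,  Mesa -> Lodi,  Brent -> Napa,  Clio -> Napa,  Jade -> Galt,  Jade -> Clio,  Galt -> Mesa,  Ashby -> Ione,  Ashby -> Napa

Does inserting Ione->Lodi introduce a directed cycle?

Adding Ione→Lodi creates a cycle iff Lodi can already reach Ione.
Path from Lodi: Lodi → Ione.
So Lodi → … → Ione → Lodi is a cycle.

Yes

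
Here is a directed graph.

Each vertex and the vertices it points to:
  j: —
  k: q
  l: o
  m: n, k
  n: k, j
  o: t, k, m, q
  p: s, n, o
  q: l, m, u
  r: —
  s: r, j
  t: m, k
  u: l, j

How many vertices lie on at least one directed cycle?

8

A vertex is on a directed cycle iff it belongs to a strongly connected component of size ≥ 2 (or has a self-loop).
The vertices on cycles are {k, l, m, n, o, q, t, u} — 8 in total.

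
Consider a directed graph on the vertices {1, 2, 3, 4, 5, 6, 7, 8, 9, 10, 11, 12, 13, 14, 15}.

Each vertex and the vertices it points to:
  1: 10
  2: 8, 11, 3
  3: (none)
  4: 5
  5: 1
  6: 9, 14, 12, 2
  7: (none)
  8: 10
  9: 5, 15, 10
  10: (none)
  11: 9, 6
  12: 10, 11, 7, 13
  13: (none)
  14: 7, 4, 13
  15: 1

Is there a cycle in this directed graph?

DFS with white/gray/black marking, starting from 11:
11 gray
  9 gray
    5 gray
      1 gray
        10 gray
        10 black
      1 black
    5 black
    15 gray
      15→1: 1 black — skip
    15 black
    9→10: 10 black — skip
  9 black
  6 gray
    6→9: 9 black — skip
    14 gray
      7 gray
      7 black
      4 gray
        4→5: 5 black — skip
      4 black
      13 gray
      13 black
    14 black
    12 gray
      12→10: 10 black — skip
      12→11: 11 is gray → back edge
Back edge found, so a cycle exists: 11 → 6 → 12 → 11.

Yes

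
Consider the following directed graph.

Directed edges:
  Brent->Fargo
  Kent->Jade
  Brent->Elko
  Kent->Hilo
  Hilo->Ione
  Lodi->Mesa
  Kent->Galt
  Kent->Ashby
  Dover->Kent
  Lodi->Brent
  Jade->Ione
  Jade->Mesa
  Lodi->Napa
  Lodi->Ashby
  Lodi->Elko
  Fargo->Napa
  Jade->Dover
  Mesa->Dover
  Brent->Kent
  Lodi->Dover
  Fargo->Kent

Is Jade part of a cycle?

Yes

Jade is on a cycle iff Jade can reach itself via ≥1 edge.
Jade → Dover → Kent → Jade — yes.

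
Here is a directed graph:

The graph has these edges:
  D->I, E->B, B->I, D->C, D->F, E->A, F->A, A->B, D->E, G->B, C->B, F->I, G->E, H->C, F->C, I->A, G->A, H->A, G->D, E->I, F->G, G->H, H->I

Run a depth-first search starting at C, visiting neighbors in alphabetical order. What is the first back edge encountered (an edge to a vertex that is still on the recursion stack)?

DFS from C (visiting neighbors in alphabetical order); mark gray on enter, black on exit:
C gray
  B gray
    I gray
      A gray
        A→B: B is gray → back edge
First back edge: A → B.

A→B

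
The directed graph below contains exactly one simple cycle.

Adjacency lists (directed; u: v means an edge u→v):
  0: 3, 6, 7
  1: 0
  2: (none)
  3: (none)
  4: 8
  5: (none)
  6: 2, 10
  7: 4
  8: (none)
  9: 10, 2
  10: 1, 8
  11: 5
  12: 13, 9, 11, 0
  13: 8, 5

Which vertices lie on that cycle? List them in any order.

DFS with gray/black marking from 0:
0 gray
  3 gray
  3 black
  6 gray
    2 gray
    2 black
    10 gray
      1 gray
        1→0: 0 is gray → back edge
Back edge closes the cycle 0 → 6 → 10 → 1 → 0; its vertices are {0, 1, 6, 10}.

0, 1, 6, 10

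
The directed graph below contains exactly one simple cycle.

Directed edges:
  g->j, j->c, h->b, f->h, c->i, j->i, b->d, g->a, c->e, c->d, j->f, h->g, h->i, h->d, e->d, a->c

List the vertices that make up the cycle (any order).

DFS with gray/black marking from j:
j gray
  i gray
  i black
  f gray
    h gray
      d gray
      d black
      b gray
        b→d: d black — skip
      b black
      h→i: i black — skip
      g gray
        g→j: j is gray → back edge
Back edge closes the cycle j → f → h → g → j; its vertices are {f, g, h, j}.

f, g, h, j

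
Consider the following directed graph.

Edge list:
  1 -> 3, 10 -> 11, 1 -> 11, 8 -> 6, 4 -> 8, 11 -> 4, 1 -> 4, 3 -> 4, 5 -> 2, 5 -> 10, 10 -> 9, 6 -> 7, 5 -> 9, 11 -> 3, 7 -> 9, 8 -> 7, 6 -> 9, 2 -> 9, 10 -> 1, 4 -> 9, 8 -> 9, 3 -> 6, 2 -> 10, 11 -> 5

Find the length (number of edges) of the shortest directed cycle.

3

For each vertex v, BFS finds the shortest path from v back to v.
The shortest such closed walk is 11 → 5 → 10 → 11, length 3.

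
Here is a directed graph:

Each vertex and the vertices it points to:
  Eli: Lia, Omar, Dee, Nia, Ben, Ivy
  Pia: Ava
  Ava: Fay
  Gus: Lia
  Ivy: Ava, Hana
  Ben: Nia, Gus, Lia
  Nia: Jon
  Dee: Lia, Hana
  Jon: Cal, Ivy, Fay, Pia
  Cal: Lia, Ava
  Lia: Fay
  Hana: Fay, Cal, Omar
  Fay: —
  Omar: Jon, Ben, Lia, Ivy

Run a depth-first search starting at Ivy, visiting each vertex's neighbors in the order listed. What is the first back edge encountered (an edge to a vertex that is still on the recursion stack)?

DFS from Ivy (visiting each vertex's neighbors in the order listed); mark gray on enter, black on exit:
Ivy gray
  Ava gray
    Fay gray
    Fay black
  Ava black
  Hana gray
    Hana→Fay: Fay black — skip
    Cal gray
      Lia gray
        Lia→Fay: Fay black — skip
      Lia black
      Cal→Ava: Ava black — skip
    Cal black
    Omar gray
      Jon gray
        Jon→Cal: Cal black — skip
        Jon→Ivy: Ivy is gray → back edge
First back edge: Jon → Ivy.

Jon->Ivy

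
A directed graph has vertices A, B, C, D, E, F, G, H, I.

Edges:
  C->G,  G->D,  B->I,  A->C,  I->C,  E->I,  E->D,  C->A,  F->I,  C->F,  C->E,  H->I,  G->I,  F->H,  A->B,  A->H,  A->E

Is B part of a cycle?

Yes

B is on a cycle iff B can reach itself via ≥1 edge.
B → I → C → A → B — yes.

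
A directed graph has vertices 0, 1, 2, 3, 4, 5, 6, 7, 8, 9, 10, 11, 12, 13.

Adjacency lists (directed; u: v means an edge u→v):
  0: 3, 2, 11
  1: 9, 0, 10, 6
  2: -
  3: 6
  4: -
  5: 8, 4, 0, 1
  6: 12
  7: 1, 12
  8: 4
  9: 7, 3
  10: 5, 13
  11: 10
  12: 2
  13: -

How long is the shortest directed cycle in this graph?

For each vertex v, BFS finds the shortest path from v back to v.
The shortest such closed walk is 5 → 1 → 10 → 5, length 3.

3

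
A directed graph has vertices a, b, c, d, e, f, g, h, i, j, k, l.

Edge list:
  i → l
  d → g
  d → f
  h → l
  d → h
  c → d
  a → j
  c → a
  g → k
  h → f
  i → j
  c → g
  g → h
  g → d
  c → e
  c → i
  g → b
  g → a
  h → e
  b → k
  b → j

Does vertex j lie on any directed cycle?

No

j lies on a cycle iff there is a path from j back to itself.
Exploring from j, it never reaches itself; equivalently, its strongly connected component is a singleton.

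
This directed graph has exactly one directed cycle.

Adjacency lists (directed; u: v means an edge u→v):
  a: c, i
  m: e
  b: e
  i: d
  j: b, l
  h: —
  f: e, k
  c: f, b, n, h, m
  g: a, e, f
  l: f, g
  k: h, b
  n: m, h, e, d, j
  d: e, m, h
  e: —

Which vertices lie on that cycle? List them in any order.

DFS with gray/black marking from l:
l gray
  f gray
    e gray
    e black
    k gray
      h gray
      h black
      b gray
        b→e: e black — skip
      b black
    k black
  f black
  g gray
    a gray
      c gray
        c→f: f black — skip
        c→b: b black — skip
        n gray
          m gray
            m→e: e black — skip
          m black
          n→h: h black — skip
          n→e: e black — skip
          d gray
            d→e: e black — skip
            d→m: m black — skip
            d→h: h black — skip
          d black
          j gray
            j→b: b black — skip
            j→l: l is gray → back edge
Back edge closes the cycle l → g → a → c → n → j → l; its vertices are {a, c, g, j, l, n}.

a, c, g, j, l, n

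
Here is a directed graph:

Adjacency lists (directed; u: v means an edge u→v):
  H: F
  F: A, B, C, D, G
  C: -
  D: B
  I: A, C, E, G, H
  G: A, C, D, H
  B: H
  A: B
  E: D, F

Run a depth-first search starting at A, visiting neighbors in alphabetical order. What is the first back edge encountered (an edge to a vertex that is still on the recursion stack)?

F->A

DFS from A (visiting neighbors in alphabetical order); mark gray on enter, black on exit:
A gray
  B gray
    H gray
      F gray
        F→A: A is gray → back edge
First back edge: F → A.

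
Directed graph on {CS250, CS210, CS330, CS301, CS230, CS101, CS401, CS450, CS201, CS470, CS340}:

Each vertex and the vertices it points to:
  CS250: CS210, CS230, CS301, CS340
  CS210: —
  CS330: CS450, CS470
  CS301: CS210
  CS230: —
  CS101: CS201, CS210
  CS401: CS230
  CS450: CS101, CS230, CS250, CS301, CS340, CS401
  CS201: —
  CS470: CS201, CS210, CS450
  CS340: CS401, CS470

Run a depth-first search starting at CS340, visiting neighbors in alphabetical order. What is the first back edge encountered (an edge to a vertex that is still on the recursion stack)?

CS250→CS340

DFS from CS340 (visiting neighbors in alphabetical order); mark gray on enter, black on exit:
CS340 gray
  CS401 gray
    CS230 gray
    CS230 black
  CS401 black
  CS470 gray
    CS201 gray
    CS201 black
    CS210 gray
    CS210 black
    CS450 gray
      CS101 gray
        CS101→CS201: CS201 black — skip
        CS101→CS210: CS210 black — skip
      CS101 black
      CS450→CS230: CS230 black — skip
      CS250 gray
        CS250→CS210: CS210 black — skip
        CS250→CS230: CS230 black — skip
        CS301 gray
          CS301→CS210: CS210 black — skip
        CS301 black
        CS250→CS340: CS340 is gray → back edge
First back edge: CS250 → CS340.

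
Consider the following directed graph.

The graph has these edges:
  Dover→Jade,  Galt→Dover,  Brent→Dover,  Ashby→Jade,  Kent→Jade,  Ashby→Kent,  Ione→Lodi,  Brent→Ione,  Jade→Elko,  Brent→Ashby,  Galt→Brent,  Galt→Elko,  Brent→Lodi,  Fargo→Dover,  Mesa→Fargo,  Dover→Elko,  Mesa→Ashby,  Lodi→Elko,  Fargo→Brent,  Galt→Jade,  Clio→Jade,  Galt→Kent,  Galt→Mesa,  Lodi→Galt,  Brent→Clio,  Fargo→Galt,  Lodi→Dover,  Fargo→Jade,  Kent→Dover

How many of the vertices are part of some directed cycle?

6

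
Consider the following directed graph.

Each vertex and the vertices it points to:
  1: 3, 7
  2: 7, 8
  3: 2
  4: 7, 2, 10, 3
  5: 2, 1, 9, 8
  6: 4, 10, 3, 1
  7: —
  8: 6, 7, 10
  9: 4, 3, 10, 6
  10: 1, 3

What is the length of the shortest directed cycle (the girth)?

4

For each vertex v, BFS finds the shortest path from v back to v.
The shortest such closed walk is 8 → 10 → 3 → 2 → 8, length 4.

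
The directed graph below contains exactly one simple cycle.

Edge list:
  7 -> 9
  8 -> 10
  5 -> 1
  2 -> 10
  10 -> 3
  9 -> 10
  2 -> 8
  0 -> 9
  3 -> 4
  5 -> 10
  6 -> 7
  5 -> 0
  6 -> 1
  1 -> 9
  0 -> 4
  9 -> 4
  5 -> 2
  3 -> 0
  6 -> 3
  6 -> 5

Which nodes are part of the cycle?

0, 3, 9, 10

DFS with gray/black marking from 3:
3 gray
  4 gray
  4 black
  0 gray
    9 gray
      9→4: 4 black — skip
      10 gray
        10→3: 3 is gray → back edge
Back edge closes the cycle 3 → 0 → 9 → 10 → 3; its vertices are {0, 3, 9, 10}.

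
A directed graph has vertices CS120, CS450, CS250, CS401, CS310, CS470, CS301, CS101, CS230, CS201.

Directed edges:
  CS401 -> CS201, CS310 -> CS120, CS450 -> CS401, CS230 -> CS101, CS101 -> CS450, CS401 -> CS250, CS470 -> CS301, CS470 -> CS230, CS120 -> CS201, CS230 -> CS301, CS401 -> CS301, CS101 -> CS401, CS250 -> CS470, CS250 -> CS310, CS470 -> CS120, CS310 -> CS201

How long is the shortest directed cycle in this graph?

5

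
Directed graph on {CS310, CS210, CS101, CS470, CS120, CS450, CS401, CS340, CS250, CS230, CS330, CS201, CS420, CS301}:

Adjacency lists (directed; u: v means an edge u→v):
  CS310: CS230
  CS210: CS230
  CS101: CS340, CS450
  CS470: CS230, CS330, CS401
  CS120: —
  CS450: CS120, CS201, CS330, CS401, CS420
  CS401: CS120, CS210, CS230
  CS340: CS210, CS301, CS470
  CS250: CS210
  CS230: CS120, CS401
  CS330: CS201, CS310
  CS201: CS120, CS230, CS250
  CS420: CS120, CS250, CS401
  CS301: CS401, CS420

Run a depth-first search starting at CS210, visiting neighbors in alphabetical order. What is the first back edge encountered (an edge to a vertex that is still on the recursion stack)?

DFS from CS210 (visiting neighbors in alphabetical order); mark gray on enter, black on exit:
CS210 gray
  CS230 gray
    CS120 gray
    CS120 black
    CS401 gray
      CS401→CS120: CS120 black — skip
      CS401→CS210: CS210 is gray → back edge
First back edge: CS401 → CS210.

CS401→CS210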